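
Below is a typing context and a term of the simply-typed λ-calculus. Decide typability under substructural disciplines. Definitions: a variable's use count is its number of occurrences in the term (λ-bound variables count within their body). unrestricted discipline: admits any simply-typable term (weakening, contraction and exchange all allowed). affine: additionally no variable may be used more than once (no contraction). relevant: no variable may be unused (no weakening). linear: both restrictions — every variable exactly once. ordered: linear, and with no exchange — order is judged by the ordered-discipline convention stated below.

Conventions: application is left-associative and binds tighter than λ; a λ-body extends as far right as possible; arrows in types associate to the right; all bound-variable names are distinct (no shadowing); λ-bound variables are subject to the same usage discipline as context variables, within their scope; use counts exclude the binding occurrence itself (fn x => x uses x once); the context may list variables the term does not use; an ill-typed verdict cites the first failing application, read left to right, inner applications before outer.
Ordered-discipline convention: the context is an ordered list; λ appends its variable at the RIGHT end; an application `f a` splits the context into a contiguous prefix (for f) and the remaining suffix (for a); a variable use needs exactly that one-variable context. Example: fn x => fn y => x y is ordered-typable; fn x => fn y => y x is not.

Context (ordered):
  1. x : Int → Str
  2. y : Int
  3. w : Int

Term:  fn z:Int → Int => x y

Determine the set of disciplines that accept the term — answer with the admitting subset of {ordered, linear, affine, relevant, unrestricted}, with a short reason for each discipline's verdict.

accepted by: affine, unrestricted
usage: x: 1; y: 1; w: 0; z (bound): 0
uses in reading order: x, y
typing: well-typed at (Int → Int) → Str
ordered ✗ (unused: w, z — weakening required)
linear ✗ (unused: w, z — weakening required)
affine ✓ (x, y, w, z: no repeats, contraction unneeded)
relevant ✗ (unused: w, z — weakening required)
unrestricted ✓ (type-checks ((Int → Int) → Str) and nothing is barred)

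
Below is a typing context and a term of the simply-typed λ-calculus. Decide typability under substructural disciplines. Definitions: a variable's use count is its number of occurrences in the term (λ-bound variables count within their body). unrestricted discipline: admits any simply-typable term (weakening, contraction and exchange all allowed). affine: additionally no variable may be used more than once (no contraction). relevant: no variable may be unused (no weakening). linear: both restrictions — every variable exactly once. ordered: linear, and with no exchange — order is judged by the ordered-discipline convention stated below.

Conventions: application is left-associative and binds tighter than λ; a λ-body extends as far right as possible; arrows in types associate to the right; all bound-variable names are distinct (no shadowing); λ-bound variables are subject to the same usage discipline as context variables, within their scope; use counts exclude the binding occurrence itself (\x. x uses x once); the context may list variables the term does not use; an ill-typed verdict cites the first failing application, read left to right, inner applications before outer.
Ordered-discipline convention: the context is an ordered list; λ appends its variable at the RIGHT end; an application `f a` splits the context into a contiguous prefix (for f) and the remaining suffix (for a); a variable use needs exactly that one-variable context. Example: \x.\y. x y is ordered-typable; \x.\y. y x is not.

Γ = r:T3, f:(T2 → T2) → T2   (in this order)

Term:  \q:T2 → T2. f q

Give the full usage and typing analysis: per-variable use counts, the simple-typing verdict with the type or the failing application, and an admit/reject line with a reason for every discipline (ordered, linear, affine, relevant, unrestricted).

variable uses: r: 0; f: 1; q (λ-bound): 1
use order (left to right): f, q
typing: well-typed at (T2 → T2) → T2
ordered ✗ (r left unused)
linear ✗ (r left unused)
affine ✓ (no duplicate uses among r, f, q)
relevant ✗ (r left unused)
unrestricted ✓ (type-checks ((T2 → T2) → T2) and nothing is barred)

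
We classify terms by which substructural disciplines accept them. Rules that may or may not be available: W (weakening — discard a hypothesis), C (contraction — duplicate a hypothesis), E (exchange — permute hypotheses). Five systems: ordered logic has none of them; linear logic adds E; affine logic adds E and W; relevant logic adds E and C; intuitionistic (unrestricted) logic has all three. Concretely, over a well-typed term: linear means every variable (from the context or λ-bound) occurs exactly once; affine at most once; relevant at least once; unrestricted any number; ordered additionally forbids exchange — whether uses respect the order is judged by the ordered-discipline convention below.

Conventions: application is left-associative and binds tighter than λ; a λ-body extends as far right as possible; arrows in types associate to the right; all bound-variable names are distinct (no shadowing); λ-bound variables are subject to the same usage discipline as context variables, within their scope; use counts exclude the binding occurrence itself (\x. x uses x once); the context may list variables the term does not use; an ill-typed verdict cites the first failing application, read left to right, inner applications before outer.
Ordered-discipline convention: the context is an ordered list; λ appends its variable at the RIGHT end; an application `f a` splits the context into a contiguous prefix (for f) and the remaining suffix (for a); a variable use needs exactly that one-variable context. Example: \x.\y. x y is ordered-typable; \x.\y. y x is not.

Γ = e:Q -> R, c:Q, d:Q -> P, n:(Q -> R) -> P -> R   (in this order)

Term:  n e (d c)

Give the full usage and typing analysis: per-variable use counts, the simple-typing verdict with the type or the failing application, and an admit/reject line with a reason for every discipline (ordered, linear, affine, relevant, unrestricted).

use counts: e: 1, c: 1, d: 1, n: 1
left-to-right use order: n, e, d, c
typing: the term checks, with type R
ordered: ✗ — no ordered split (uses run n, e, d, c)
linear: ✓ — e, c, d, n: one use apiece
affine: ✓ — e, c, d, n: no repeats, contraction unneeded
relevant: ✓ — none of e, c, d, n goes unused
unrestricted: ✓ — simply typable at R; W, C, E all held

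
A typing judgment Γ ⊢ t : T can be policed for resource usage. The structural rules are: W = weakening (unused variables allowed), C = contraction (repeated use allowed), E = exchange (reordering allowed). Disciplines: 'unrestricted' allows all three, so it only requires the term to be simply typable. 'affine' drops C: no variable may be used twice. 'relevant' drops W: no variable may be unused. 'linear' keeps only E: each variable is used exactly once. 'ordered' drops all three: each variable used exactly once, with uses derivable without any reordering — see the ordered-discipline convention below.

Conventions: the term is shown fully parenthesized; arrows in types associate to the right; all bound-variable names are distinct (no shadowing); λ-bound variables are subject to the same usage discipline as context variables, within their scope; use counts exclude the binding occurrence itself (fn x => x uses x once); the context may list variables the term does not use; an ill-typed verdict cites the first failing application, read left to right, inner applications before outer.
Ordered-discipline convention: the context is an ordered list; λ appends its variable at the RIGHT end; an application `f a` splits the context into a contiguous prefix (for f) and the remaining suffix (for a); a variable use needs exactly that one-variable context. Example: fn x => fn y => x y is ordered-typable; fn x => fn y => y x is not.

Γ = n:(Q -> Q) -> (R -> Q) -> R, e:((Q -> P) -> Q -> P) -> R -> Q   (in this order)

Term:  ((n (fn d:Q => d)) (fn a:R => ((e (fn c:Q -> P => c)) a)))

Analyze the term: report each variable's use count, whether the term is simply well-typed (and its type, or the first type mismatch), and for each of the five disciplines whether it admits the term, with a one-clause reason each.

usage: n=1, e=1, d (bound)=1, a (bound)=1, c (bound)=1
uses in reading order: n, d, e, c, a
typing: well-typed — term : R
ordered: ✓ — n, e, d, a, c once each; derivable with no W/C/E
linear: ✓ — each of n, e, d, a, c used exactly once
affine: ✓ — at most one use each (n, e, d, a, c)
relevant: ✓ — at least one use each (n, e, d, a, c)
unrestricted: ✓ — type-checks (R) and nothing is barred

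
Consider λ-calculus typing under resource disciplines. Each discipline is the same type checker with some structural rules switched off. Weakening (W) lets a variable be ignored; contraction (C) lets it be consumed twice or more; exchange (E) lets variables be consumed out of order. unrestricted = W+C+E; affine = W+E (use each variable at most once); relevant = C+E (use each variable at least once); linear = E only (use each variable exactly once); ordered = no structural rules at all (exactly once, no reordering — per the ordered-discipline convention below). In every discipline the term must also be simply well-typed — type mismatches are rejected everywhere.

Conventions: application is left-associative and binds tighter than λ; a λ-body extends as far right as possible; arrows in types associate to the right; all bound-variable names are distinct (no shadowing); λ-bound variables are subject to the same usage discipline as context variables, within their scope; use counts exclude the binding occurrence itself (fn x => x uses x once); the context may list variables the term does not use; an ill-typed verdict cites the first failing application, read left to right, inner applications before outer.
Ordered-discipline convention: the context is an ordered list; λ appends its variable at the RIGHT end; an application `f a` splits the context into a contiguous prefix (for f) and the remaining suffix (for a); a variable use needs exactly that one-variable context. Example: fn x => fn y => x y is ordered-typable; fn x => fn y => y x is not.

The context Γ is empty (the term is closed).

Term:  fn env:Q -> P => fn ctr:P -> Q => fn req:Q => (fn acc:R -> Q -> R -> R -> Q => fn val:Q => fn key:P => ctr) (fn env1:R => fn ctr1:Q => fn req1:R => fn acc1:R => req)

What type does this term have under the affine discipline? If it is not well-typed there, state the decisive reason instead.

term : (Q -> P) -> (P -> Q) -> Q -> Q -> P -> P -> Q
counts: env [bound] ×0; ctr [bound] ×1; req [bound] ×1; acc [bound] ×0; val [bound] ×0; key [bound] ×0; env1 [bound] ×0; ctr1 [bound] ×0; req1 [bound] ×0; acc1 [bound] ×0
use order (left to right): ctr, req
typing: well-typed — term : (Q -> P) -> (P -> Q) -> Q -> Q -> P -> P -> Q
across the five disciplines: ordered ✗; linear ✗; affine ✓; relevant ✗; unrestricted ✓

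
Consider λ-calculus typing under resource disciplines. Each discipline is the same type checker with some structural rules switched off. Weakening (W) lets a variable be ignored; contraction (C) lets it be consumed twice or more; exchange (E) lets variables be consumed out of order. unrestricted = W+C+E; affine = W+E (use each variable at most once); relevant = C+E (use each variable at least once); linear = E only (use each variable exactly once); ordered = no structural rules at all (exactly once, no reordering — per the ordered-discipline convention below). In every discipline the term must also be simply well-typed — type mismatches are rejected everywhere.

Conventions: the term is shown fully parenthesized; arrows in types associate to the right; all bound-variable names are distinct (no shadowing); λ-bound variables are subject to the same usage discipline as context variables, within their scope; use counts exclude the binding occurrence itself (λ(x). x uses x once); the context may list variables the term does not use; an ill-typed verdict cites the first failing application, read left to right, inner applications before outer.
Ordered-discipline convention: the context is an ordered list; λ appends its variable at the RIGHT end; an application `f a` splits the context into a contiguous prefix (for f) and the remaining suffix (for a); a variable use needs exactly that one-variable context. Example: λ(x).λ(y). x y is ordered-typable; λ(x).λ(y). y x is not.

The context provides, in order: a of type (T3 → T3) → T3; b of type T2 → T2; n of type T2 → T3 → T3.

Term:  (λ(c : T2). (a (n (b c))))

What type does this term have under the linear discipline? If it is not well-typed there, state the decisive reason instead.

term : T2 → T3
counts: a=1; b=1; n=1; c (λ-bound)=1
left-to-right use order: a, n, b, c
typing: well-typed at T2 → T3
summary: ordered ✗, linear ✓, affine ✓, relevant ✓, unrestricted ✓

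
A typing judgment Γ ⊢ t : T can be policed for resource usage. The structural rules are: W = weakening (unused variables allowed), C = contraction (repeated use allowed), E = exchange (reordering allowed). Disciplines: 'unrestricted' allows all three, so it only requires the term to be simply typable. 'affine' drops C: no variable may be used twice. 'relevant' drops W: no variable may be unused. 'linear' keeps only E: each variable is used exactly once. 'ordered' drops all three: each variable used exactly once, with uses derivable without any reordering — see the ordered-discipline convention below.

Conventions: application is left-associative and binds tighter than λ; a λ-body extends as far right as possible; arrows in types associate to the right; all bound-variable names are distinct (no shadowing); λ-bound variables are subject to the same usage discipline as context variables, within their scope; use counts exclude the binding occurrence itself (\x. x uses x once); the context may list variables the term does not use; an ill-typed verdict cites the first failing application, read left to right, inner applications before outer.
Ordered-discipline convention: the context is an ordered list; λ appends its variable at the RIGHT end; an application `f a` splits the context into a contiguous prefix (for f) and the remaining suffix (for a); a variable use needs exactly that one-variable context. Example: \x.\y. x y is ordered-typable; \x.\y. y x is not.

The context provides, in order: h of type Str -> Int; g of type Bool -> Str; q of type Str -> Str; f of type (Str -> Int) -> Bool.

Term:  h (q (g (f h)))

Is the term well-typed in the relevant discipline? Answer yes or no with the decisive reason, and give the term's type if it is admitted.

yes — h, g, q, f: all used, weakening unneeded; term : Int
use counts: h ×2, g ×1, q ×1, f ×1
uses in reading order: h, q, g, f, h
typing: well-typed — term : Int
across the five disciplines: ordered ✗ · linear ✗ · affine ✗ · relevant ✓ · unrestricted ✓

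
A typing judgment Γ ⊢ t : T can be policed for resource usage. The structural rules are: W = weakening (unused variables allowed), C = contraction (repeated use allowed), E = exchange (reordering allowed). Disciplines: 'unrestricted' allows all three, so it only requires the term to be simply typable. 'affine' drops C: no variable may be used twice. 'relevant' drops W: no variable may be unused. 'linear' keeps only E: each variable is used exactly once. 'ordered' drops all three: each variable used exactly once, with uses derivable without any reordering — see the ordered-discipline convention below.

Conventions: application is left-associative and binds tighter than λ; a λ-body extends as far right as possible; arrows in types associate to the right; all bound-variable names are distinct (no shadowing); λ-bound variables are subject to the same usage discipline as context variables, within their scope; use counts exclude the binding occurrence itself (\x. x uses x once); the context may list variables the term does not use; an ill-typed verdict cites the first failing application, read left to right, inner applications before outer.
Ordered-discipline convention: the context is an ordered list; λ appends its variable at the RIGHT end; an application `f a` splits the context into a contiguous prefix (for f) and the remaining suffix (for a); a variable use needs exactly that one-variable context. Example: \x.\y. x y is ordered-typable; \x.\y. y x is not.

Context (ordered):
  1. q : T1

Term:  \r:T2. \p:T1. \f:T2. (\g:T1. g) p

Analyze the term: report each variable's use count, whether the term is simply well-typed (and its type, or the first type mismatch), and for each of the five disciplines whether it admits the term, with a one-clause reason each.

usage: q ×0; r [bound] ×0; p [bound] ×1; f [bound] ×0; g [bound] ×1
order of uses: g, p
typing: well-typed — term : T2 -> T1 -> T2 -> T1
ordered: ✗, unused: q, r, f — weakening required
linear: ✗, unused: q, r, f — weakening required
affine: ✓, none of q, r, p, f, g used more than once
relevant: ✗, unused: q, r, f — weakening required
unrestricted: ✓, type-checks (T2 -> T1 -> T2 -> T1) and nothing is barred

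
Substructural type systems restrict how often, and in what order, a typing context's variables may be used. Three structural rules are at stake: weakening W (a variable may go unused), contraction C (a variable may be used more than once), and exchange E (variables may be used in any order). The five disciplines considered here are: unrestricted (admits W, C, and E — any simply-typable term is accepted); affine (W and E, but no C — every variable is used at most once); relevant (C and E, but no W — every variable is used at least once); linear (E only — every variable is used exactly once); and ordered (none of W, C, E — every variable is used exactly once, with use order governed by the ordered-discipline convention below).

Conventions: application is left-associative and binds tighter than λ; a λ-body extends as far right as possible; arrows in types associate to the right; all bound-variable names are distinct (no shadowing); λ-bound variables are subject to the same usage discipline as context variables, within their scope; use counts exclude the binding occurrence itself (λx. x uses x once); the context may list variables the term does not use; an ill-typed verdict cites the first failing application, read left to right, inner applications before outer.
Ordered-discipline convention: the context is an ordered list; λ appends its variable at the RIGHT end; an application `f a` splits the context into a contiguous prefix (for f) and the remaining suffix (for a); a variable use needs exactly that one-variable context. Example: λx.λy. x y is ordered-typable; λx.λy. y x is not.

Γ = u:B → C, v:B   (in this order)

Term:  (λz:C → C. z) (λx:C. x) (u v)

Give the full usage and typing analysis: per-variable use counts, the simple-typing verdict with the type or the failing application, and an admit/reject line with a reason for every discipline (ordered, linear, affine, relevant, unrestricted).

variable uses: u: 1×, v: 1×, z (λ-bound): 1×, x (λ-bound): 1×
uses in reading order: z, x, u, v
typing: the term checks, with type C
ordered: ✓, u, v, z, x once each; derivable with no W/C/E
linear: ✓, each of u, v, z, x used exactly once
affine: ✓, at most one use each (u, v, z, x)
relevant: ✓, every one of u, v, z, x appears
unrestricted: ✓, typability at C is all that's needed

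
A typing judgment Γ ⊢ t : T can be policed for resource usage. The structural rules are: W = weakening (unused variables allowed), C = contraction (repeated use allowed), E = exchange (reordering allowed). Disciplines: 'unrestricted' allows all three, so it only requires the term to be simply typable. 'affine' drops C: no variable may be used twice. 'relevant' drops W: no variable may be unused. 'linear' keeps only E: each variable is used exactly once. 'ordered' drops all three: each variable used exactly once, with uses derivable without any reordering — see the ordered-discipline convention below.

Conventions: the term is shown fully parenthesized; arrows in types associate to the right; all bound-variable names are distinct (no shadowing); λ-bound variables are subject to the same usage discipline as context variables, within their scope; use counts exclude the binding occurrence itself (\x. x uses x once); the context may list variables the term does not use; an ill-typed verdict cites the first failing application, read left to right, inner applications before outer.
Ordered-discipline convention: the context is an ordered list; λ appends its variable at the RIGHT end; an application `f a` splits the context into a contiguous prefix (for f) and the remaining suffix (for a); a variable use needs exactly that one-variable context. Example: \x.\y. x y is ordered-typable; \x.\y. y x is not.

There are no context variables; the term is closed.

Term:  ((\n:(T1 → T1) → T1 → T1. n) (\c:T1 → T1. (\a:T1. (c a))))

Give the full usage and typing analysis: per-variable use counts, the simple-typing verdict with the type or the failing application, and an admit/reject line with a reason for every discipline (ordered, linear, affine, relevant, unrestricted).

variable uses: n (bound): 1; c (bound): 1; a (bound): 1
order of uses: n, c, a
typing: well-typed at (T1 → T1) → T1 → T1
ordered: ✓ — one use each (n, c, a); ordered split holds
linear: ✓ — each of n, c, a used exactly once
affine: ✓ — none of n, c, a used more than once
relevant: ✓ — none of n, c, a goes unused
unrestricted: ✓ — type-checks ((T1 → T1) → T1 → T1) and nothing is barred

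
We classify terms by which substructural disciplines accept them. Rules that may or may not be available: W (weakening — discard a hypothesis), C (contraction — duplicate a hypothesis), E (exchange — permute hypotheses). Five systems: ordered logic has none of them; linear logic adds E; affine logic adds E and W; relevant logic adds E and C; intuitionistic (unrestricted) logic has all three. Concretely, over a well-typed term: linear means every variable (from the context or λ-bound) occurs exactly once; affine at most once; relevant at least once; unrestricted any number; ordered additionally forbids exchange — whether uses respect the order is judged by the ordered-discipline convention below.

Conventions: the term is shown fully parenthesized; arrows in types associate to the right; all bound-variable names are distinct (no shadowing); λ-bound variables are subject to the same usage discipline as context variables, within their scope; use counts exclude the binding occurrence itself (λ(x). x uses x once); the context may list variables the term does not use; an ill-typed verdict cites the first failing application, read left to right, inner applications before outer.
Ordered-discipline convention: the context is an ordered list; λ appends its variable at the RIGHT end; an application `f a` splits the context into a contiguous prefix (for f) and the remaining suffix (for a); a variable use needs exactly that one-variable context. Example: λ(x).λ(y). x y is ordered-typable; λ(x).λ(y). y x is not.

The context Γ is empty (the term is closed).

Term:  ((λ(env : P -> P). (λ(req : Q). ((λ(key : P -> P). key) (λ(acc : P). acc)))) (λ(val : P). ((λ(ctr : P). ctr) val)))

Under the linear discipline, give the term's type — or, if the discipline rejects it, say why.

not well-typed under linear — unused: env, req — weakening required
usage: env [bound]: 0, req [bound]: 0, key [bound]: 1, acc [bound]: 1, val [bound]: 1, ctr [bound]: 1
order of uses: key, acc, ctr, val
typing: well-typed — term : Q -> P -> P
per-discipline verdicts: ordered ✗ | linear ✗ | affine ✓ | relevant ✗ | unrestricted ✓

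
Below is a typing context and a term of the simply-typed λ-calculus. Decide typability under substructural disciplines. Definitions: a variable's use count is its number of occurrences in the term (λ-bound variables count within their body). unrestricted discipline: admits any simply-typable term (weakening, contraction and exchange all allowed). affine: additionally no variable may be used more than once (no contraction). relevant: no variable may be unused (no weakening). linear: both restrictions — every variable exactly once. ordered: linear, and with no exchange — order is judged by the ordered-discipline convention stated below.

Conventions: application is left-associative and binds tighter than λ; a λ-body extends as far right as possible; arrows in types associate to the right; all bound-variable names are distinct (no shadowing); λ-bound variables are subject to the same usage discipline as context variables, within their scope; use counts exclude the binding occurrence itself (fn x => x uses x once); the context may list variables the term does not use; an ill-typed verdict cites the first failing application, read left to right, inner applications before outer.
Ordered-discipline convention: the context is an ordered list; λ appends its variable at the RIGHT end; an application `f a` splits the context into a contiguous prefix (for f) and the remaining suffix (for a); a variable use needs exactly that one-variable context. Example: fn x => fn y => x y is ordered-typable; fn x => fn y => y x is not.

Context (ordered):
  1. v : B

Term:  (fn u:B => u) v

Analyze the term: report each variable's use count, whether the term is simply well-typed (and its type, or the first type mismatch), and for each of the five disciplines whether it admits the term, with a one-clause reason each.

use counts: v: 1×, u [bound]: 1×
uses in reading order: u, v
typing: well-typed — term : B
ordered ✓ (one use each (v, u); ordered split holds)
linear ✓ (exactly-once usage across v, u)
affine ✓ (none of v, u used more than once)
relevant ✓ (every one of v, u appears)
unrestricted ✓ (typability at B is all that's needed)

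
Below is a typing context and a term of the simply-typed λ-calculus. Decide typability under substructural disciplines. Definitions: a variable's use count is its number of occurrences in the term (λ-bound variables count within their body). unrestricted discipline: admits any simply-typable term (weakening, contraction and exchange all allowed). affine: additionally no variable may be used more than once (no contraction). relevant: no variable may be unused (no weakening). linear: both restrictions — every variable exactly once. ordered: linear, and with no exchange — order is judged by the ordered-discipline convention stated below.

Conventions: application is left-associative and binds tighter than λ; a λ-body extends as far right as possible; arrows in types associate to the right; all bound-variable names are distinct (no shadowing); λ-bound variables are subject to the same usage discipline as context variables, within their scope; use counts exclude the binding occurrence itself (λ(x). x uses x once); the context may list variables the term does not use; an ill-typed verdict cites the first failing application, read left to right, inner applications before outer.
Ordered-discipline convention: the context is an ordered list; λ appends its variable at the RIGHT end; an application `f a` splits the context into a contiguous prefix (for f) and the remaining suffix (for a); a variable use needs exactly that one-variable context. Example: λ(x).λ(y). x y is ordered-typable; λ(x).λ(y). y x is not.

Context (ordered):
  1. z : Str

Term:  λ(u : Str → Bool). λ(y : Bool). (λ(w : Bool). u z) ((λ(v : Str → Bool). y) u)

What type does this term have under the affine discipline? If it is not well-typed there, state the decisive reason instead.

not well-typed under affine — uses contraction: u ×2
variable uses: z ×1, u (bound) ×2, y (bound) ×1, w (bound) ×0, v (bound) ×0
use order (left to right): u, z, y, u
typing: ✓ — (Str → Bool) → Bool → Bool
all disciplines: ordered ✗; linear ✗; affine ✗; relevant ✗; unrestricted ✓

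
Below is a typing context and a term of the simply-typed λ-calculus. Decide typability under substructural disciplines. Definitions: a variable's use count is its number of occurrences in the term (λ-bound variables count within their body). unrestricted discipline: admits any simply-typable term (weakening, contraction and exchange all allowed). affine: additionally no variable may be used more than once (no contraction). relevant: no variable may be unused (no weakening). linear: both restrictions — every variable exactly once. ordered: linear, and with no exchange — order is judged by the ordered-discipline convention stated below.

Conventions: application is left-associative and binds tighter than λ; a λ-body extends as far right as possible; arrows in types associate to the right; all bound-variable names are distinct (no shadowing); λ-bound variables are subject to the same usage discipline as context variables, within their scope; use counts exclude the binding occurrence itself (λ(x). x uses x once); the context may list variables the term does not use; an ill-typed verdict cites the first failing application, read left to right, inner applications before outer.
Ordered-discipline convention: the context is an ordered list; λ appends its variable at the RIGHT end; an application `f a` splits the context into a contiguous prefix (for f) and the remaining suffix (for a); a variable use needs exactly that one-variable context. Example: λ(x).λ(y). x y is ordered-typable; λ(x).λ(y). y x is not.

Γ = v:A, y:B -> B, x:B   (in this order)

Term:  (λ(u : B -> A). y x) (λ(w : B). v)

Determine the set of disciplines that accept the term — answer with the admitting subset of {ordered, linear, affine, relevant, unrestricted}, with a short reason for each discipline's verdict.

accepted by: affine, unrestricted
variable uses: v: 1; y: 1; x: 1; u [bound]: 0; w [bound]: 0
uses in reading order: y, x, v
typing: well-typed — term : B
ordered ✗ (unused: u, w — weakening required)
linear ✗ (unused: u, w — weakening required)
affine ✓ (no duplicate uses among v, y, x, u, w)
relevant ✗ (unused: u, w — weakening required)
unrestricted ✓ (typability at B is all that's needed)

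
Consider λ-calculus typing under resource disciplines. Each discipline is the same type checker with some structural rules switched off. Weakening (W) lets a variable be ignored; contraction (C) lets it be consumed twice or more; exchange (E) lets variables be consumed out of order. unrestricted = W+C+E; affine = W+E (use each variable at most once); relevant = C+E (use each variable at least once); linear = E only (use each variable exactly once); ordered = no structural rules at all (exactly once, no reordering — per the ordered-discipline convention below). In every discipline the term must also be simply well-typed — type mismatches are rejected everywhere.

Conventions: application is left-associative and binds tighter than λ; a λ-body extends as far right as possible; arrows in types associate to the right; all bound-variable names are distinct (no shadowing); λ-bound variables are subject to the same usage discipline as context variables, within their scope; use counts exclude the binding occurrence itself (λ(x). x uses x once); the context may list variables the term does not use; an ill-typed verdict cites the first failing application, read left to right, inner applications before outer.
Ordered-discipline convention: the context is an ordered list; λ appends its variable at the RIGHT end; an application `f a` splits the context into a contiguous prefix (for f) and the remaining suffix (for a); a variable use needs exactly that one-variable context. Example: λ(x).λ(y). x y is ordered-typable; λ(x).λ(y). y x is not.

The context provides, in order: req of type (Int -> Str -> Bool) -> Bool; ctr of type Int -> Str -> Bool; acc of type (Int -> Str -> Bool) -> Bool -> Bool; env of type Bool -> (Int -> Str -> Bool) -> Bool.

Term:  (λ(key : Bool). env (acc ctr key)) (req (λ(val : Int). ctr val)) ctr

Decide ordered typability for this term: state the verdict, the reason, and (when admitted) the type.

no — repeated use of ctr ×3
usage: req ×1, ctr ×3, acc ×1, env ×1, key [bound] ×1, val [bound] ×1
use order (left to right): env, acc, ctr, key, req, ctr, val, ctr
typing: the term checks, with type Bool
summary: ordered ✗ | linear ✗ | affine ✗ | relevant ✓ | unrestricted ✓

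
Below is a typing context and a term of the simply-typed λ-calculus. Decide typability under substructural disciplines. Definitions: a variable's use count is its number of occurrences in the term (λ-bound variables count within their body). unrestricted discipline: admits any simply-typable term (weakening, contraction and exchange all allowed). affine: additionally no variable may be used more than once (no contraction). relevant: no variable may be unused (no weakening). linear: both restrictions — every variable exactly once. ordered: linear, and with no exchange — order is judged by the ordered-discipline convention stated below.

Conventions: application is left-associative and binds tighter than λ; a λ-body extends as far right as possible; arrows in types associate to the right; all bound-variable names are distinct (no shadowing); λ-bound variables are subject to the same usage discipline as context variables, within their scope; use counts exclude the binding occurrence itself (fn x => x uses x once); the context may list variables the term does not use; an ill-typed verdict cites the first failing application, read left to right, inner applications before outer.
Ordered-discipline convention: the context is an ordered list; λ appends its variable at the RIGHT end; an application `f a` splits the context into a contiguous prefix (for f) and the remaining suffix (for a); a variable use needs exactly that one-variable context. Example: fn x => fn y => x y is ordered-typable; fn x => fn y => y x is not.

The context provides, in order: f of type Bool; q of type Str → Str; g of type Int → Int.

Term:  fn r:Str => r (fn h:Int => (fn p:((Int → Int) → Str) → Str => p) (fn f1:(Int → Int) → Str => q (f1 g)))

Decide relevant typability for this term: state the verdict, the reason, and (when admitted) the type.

no — the type mismatch rejects it
use counts: f=0, q=1, g=1, r (λ-bound)=1, h (λ-bound)=0, p (λ-bound)=1, f1 (λ-bound)=1
left-to-right use order: r, p, q, f1, g
typing: ill-typed: non-function type Str applied to an argument
all disciplines: ordered ✗ · linear ✗ · affine ✗ · relevant ✗ · unrestricted ✗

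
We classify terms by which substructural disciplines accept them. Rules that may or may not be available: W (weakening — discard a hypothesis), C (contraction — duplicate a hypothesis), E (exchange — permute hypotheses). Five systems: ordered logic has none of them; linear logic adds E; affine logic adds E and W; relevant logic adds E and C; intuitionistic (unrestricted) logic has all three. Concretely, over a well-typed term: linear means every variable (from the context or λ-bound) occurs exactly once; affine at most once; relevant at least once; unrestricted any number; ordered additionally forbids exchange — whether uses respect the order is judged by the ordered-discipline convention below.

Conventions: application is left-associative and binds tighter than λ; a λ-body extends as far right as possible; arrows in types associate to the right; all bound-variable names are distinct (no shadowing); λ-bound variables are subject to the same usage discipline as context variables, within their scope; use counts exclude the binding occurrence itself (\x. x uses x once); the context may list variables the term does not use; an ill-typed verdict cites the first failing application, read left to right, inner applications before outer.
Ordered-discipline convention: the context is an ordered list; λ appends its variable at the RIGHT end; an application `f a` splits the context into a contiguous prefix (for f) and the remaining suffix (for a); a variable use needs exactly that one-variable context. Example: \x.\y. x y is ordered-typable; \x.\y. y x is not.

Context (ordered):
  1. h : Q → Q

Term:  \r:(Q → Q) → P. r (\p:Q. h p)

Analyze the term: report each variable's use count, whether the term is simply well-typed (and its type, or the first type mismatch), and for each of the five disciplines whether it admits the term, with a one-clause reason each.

use counts: h: 1, r (bound): 1, p (bound): 1
left-to-right use order: r, h, p
typing: well-typed — term : ((Q → Q) → P) → P
ordered: ✗ — no contiguous prefix/suffix split fits r, h, p
linear: ✓ — single use per variable (h, r, p)
affine: ✓ — h, r, p: no repeats, contraction unneeded
relevant: ✓ — every one of h, r, p appears
unrestricted: ✓ — well-typed at ((Q → Q) → P) → P; no restrictions here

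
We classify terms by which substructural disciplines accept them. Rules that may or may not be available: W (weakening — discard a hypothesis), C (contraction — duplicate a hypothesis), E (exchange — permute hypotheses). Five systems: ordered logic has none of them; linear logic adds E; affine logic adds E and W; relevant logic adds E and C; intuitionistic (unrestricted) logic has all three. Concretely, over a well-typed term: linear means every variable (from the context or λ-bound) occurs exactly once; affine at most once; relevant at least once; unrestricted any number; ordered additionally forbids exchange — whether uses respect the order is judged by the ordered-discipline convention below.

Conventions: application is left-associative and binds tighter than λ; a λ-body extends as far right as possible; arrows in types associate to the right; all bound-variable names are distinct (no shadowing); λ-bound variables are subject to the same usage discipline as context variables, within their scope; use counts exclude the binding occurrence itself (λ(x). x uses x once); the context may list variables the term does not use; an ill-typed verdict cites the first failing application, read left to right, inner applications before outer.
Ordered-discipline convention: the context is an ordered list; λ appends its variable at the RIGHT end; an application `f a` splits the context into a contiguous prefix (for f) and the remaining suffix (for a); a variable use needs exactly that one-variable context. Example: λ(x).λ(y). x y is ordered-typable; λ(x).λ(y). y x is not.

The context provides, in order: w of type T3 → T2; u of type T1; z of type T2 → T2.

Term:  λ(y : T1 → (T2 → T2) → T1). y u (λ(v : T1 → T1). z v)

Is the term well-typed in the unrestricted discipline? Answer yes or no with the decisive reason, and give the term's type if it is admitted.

no — not simply typable
use counts: w=0; u=1; z=1; y (λ-bound)=1; v (λ-bound)=1
order of uses: y, u, z, v
typing: ill-typed: a function awaiting T2 gets T1 → T1
all disciplines: ordered ✗ · linear ✗ · affine ✗ · relevant ✗ · unrestricted ✗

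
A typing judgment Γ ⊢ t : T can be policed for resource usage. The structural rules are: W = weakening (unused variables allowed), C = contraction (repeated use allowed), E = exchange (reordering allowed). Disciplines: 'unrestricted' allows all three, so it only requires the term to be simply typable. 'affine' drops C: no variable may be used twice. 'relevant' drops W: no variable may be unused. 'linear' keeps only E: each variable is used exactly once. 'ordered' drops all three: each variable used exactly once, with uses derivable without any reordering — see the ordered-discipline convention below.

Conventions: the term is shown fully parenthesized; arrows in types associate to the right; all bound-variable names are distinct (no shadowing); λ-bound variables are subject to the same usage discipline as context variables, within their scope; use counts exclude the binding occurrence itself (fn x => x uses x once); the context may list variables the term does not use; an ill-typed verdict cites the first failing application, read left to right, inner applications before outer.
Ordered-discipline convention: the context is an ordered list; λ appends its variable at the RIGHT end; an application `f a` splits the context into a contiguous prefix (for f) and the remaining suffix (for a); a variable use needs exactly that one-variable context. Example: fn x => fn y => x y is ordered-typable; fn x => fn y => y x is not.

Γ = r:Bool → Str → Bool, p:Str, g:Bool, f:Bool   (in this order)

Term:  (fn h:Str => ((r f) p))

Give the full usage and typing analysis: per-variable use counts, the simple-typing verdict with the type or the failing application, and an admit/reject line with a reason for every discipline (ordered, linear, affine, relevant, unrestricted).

counts: r: 1, p: 1, g: 0, f: 1, h [bound]: 0
uses in reading order: r, f, p
typing: well-typed — term : Str → Bool
ordered: ✗ — unused: g, h — weakening required
linear: ✗ — unused: g, h — weakening required
affine: ✓ — r, p, g, f, h: no repeats, contraction unneeded
relevant: ✗ — unused: g, h — weakening required
unrestricted: ✓ — well-typed at Str → Bool; no restrictions here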